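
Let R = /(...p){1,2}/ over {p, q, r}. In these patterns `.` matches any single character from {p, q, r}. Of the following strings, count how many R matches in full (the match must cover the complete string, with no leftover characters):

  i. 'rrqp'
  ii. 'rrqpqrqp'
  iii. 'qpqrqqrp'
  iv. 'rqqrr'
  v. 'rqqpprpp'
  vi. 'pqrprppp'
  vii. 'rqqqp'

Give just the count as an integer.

i. 'rrqp' → match
ii. 'rrqpqrqp' → match
iii. 'qpqrqqrp' → no match
iv. 'rqqrr' → no match — must end with 'p'
v. 'rqqpprpp' → match
vi. 'pqrprppp' → match
vii. 'rqqqp' → no match
Total matched: 4

4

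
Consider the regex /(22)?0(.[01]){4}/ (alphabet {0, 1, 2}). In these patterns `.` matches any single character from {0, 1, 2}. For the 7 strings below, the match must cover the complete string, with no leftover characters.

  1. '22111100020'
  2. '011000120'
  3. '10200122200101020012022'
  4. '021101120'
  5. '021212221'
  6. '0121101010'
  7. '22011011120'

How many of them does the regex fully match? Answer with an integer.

1. '22111100020' → no match
2. '011000120' → match
3 → no match
4. '021101120' → match
5. '021212221' → no match
6. '0121101010' → no match
7. '22011011120' → match
Total matched: 3

3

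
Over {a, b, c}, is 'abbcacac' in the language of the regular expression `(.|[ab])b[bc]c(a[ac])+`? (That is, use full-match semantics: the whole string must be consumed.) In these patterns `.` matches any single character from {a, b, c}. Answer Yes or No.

Yes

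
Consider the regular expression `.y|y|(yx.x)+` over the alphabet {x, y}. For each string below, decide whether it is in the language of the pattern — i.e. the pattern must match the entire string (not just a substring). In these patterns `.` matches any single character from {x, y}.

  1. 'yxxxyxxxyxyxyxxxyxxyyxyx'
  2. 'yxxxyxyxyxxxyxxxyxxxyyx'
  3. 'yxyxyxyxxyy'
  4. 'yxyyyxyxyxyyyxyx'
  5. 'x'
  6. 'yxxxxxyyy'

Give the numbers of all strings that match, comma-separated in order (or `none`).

1 → no match
2 → no match
3 → no match
4 → no match
5 → no match
6 → no match

none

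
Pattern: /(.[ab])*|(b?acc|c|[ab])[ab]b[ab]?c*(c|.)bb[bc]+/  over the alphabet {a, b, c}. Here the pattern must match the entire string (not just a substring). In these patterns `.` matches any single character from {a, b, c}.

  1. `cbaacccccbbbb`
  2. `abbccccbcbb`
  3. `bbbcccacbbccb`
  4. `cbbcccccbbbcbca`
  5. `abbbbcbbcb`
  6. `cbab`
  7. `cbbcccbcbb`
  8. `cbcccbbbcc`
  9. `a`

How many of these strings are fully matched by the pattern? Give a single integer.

1

1 → no match
2. `abbccccbcbb` → no match
3 → no match
4 → no match
5. `abbbbcbbcb` → no match
6. `cbab` → match
7. `cbbcccbcbb` → no match
8. `cbcccbbbcc` → no match
9. `a` → no match
Total matched: 1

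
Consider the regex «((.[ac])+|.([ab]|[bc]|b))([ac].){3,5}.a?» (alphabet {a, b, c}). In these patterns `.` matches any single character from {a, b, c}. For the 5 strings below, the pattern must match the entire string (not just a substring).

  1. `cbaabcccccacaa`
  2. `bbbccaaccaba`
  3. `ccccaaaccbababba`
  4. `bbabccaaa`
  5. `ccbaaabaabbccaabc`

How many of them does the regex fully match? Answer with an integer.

1 → no match
2 → no match
3 → match
4 → match
5 → no match
Total matched: 2

2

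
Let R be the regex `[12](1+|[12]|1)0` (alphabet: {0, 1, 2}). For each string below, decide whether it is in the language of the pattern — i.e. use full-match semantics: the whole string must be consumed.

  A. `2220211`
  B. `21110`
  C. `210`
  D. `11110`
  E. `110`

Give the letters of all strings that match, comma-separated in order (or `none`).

B, C, D, E

A → no match — must end with `0`
B → match
C → match
D → match
E → match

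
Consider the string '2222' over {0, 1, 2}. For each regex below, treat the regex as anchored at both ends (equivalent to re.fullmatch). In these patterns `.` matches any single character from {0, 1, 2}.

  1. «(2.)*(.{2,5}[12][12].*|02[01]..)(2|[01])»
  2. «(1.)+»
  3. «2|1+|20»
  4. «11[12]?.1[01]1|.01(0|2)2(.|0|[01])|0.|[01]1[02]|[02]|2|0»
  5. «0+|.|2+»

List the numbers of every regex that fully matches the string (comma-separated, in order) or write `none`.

1 → no match
2 → no match — must start with '1'
3 → no match
4 → no match
5 → match

5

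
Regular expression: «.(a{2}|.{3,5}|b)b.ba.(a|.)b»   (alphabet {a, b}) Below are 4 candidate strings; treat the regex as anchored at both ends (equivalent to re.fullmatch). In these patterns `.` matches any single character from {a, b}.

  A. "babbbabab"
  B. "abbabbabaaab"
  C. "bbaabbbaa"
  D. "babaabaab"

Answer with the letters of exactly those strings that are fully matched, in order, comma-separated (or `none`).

A → no match
B → match
C → no match — must end with "b"
D → no match

B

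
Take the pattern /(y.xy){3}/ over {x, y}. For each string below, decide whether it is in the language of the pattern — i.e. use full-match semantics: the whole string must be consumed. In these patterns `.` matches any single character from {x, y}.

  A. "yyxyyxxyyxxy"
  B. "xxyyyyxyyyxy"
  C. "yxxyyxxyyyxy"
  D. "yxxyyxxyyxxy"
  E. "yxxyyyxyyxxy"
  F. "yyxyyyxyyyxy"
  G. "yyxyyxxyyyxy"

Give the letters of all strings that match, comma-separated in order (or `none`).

A, C, D, E, F, G

A → match
B → no match — must start with "y"
C → match
D → match
E → match
F → match
G → match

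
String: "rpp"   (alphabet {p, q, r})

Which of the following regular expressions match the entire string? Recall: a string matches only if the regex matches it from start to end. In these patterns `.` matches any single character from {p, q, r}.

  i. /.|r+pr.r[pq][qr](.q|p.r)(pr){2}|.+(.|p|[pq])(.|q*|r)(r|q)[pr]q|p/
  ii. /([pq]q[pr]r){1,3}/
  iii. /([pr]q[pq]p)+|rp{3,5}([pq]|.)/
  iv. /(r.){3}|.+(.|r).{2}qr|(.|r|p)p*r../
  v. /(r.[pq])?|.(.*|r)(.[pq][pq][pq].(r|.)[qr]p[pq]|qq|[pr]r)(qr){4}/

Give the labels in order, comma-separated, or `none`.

v

i → no match
ii → no match — must end with "r"
iii → no match
iv → no match
v → match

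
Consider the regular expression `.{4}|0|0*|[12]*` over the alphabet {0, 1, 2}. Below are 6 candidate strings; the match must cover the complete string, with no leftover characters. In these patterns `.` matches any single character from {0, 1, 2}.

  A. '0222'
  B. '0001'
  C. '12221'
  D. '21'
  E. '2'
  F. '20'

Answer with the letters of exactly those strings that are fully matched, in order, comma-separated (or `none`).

A. '0222' → match
B. '0001' → match
C. '12221' → match
D. '21' → match
E. '2' → match
F. '20' → no match

A, B, C, D, E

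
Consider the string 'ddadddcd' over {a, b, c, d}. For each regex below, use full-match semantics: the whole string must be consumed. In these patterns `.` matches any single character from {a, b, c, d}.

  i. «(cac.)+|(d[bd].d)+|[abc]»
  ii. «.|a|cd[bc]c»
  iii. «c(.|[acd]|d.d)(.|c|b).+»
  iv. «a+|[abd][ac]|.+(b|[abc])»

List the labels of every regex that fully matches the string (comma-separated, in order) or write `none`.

i

i → match
ii → no match
iii → no match — must start with 'c'
iv → no match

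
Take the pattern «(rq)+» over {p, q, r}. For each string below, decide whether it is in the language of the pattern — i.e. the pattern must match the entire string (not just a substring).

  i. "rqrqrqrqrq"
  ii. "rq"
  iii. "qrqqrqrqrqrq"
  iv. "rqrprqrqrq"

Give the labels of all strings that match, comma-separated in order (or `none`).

i, ii

i → match
ii → match
iii → no match — must start with "rq"
iv → no match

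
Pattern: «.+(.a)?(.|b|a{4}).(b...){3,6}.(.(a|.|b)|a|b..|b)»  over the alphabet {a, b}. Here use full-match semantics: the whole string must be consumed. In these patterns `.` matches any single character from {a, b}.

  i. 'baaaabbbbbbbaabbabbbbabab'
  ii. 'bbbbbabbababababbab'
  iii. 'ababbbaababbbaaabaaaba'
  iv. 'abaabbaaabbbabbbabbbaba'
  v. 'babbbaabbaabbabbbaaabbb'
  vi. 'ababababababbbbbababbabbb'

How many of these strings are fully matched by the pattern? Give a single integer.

i → match
ii → match
iii → match
iv → match
v → match
vi → match
Total matched: 6

6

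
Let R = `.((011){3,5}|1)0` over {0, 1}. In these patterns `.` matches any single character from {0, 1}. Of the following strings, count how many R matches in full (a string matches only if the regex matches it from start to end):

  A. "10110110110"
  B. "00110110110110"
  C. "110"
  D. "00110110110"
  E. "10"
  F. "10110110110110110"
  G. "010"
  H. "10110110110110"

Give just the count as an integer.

A → match
B → match
C → match
D → match
E → no match
F → match
G → match
H → match
Total matched: 7

7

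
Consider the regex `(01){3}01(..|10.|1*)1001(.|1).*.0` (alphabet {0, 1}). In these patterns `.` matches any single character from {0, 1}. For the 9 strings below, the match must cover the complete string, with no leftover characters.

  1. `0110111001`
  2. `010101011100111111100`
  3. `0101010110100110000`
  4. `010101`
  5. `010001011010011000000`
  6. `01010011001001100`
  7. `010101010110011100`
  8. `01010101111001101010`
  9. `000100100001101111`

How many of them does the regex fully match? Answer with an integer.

4

1 → no match — must end with `0`
2 → match
3 → match
4 → no match — must end with `0`
5 → no match
6 → no match
7 → match
8 → match
9 → no match — must start with `01`
Total matched: 4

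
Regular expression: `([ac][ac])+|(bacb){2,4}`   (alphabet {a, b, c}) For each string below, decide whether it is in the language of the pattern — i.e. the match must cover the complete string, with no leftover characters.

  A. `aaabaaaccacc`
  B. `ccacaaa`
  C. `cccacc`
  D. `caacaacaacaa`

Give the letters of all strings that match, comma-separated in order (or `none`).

C, D

A. `aaabaaaccacc` → no match
B. `ccacaaa` → no match
C. `cccacc` → match
D. `caacaacaacaa` → match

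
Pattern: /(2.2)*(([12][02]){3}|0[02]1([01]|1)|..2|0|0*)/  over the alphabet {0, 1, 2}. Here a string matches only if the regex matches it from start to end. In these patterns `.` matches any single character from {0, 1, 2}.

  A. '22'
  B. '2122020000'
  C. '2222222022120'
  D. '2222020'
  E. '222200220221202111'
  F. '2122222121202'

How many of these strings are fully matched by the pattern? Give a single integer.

3

A. '22' → no match
B. '2122020000' → match
C → match
D. '2222020' → match
E → no match
F → no match
Total matched: 3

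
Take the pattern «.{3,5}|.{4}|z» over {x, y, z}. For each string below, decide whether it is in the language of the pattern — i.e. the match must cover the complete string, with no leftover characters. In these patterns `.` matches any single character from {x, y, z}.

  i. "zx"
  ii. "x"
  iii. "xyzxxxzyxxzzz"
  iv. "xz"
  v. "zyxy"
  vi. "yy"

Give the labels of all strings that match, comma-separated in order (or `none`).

i → no match
ii → no match
iii → no match
iv → no match
v → match
vi → no match

v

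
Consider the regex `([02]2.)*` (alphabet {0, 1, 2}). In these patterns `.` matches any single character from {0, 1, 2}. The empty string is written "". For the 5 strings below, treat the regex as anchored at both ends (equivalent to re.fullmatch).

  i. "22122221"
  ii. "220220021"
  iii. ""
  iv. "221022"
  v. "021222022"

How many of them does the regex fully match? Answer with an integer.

4

i → no match
ii → match
iii → match
iv → match
v → match
Total matched: 4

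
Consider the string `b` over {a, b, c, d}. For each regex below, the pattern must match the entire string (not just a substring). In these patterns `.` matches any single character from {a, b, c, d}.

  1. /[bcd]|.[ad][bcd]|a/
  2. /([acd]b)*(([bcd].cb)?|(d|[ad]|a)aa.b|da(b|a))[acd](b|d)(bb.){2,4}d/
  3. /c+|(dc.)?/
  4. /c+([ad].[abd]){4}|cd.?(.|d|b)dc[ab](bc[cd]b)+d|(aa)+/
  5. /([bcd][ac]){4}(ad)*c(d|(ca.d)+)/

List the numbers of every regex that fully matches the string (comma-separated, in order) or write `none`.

1

1 → match
2 → no match — must end with `d`
3 → no match
4 → no match
5 → no match — must end with `d`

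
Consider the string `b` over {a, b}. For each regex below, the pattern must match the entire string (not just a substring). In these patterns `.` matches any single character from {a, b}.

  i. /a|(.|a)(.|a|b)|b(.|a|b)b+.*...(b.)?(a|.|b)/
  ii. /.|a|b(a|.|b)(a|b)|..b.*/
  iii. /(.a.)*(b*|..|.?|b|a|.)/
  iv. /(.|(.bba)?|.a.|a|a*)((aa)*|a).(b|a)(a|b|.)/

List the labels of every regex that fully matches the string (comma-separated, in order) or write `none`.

ii, iii

i → no match
ii → match
iii → match
iv → no match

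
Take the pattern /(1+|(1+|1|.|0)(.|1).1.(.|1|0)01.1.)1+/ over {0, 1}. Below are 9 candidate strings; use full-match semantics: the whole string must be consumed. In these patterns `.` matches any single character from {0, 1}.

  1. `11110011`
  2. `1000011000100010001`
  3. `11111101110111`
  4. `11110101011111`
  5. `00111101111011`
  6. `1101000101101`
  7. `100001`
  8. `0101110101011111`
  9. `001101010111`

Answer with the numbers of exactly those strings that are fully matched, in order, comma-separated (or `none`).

1 → no match
2 → no match
3 → match
4 → match
5 → no match
6 → no match
7 → no match
8 → match
9 → match

3, 4, 8, 9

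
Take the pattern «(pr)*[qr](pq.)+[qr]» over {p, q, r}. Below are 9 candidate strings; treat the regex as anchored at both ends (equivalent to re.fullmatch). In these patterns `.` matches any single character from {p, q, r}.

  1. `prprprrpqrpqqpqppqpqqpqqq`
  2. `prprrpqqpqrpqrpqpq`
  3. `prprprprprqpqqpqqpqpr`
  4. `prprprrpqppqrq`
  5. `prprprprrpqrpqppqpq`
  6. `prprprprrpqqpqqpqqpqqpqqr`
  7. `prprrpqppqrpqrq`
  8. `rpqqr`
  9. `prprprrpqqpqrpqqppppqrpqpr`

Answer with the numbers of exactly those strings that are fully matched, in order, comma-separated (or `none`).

2, 3, 4, 5, 6, 7, 8

1 → no match
2 → match
3 → match
4 → match
5 → match
6 → match
7 → match
8 → match
9 → no match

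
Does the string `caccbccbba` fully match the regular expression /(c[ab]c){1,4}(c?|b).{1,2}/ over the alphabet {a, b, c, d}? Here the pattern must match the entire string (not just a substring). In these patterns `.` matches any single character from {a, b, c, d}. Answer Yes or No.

No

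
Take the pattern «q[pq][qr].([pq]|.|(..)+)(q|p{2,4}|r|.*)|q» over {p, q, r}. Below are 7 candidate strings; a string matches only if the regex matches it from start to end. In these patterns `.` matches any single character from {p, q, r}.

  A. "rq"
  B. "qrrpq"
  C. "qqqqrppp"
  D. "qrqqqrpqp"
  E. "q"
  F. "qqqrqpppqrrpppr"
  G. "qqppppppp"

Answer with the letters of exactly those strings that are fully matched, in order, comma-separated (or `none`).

C, E, F

A. "rq" → no match — must start with "q"
B. "qrrpq" → no match
C. "qqqqrppp" → match
D. "qrqqqrpqp" → no match
E. "q" → match
F → match
G. "qqppppppp" → no match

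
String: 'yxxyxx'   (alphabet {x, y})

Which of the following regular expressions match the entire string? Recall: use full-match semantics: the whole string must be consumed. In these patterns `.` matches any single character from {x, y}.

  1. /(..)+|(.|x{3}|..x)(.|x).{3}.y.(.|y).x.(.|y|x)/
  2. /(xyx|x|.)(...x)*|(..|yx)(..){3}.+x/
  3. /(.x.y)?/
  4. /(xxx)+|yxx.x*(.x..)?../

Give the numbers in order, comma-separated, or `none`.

1 → match
2 → no match
3 → no match
4 → match

1, 4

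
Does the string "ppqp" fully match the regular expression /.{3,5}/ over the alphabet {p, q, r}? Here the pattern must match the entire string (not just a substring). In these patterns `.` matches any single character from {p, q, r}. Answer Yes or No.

Yes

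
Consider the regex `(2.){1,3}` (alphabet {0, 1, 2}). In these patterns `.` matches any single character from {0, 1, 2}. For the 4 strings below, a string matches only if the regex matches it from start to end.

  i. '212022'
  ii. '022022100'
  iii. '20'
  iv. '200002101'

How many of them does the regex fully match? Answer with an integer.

i → match
ii → no match — must start with '2'
iii → match
iv → no match
Total matched: 2

2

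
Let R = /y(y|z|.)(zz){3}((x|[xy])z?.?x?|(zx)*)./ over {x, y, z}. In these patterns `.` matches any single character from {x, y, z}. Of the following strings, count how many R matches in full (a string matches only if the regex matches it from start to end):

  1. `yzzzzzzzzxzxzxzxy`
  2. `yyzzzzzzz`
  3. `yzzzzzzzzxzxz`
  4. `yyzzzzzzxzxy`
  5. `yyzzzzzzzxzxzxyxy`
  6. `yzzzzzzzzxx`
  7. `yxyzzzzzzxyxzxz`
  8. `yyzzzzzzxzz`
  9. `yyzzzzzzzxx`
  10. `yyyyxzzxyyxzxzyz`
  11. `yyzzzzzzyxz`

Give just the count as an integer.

1 → match
2 → match
3 → match
4 → match
5 → no match
6 → match
7 → no match
8 → match
9 → match
10 → no match
11 → match
Total matched: 8

8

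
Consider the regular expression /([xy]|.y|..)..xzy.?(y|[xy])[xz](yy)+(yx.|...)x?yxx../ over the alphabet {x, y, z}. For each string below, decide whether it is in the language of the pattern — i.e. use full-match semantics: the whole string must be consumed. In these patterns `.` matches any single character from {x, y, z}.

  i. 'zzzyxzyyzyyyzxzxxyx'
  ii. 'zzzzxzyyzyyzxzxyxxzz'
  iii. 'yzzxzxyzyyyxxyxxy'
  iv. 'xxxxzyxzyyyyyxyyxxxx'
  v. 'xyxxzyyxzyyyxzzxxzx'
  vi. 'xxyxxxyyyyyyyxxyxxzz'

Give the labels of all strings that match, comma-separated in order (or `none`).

ii, iv

i → no match
ii → match
iii → no match
iv → match
v → no match
vi → no match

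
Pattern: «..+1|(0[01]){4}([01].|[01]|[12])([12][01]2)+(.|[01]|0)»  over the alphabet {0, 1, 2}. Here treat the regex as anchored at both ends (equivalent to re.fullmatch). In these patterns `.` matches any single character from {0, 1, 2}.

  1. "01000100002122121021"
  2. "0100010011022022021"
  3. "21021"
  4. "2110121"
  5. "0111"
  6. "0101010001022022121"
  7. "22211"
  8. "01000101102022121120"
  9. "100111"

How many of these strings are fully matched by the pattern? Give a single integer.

1 → match
2 → match
3 → match
4 → match
5 → match
6 → match
7 → match
8 → match
9 → match
Total matched: 9

9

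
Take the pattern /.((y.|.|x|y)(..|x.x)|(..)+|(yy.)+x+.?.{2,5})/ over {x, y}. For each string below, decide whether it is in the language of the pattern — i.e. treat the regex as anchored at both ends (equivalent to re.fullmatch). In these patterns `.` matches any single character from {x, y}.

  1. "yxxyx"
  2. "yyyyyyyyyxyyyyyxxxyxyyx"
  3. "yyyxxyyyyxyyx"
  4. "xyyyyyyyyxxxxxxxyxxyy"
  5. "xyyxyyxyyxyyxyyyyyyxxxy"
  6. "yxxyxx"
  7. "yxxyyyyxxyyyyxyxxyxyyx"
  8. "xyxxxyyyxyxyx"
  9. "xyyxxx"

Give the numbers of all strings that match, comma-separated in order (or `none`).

1. "yxxyx" → match
2 → match
3 → match
4 → match
5 → match
6. "yxxyxx" → no match
7 → no match
8 → match
9. "xyyxxx" → match

1, 2, 3, 4, 5, 8, 9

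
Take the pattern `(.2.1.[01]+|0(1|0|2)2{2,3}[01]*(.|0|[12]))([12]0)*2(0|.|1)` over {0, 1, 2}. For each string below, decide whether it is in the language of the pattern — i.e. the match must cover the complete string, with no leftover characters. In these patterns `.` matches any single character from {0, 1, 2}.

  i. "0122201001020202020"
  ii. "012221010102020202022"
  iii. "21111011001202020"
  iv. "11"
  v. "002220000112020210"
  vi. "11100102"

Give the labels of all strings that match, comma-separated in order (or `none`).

i → match
ii → match
iii → no match
iv → no match
v → no match
vi → no match

i, ii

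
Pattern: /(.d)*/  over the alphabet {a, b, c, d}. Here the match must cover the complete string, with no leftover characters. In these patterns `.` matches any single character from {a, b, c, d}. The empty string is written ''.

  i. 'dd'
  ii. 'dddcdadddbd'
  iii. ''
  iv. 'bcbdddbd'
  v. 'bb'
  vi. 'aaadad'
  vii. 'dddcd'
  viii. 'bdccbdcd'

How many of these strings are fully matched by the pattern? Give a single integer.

i → match
ii → no match
iii → match
iv → no match
v → no match
vi → no match
vii → no match
viii → no match
Total matched: 2

2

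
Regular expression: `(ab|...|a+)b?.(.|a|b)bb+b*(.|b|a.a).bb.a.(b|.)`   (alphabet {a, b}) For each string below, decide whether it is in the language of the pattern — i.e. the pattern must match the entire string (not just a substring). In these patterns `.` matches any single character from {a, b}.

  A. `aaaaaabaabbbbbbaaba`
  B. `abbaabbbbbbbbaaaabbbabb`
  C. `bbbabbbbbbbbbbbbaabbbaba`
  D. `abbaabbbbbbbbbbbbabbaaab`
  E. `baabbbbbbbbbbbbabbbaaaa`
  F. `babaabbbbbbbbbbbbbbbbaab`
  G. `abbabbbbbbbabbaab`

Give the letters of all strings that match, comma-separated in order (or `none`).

A → match
B → match
C → match
D → match
E → match
F → match
G → no match

A, B, C, D, E, F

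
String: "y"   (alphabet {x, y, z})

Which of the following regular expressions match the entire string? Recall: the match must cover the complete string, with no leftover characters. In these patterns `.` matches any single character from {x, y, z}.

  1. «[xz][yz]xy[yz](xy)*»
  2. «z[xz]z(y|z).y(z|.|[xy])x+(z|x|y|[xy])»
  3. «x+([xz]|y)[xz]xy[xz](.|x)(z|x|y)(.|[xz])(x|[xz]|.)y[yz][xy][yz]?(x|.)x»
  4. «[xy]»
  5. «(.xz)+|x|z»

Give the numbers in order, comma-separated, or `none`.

4

1 → no match
2 → no match — must start with "z"
3 → no match — must start with "x"
4 → match
5 → no match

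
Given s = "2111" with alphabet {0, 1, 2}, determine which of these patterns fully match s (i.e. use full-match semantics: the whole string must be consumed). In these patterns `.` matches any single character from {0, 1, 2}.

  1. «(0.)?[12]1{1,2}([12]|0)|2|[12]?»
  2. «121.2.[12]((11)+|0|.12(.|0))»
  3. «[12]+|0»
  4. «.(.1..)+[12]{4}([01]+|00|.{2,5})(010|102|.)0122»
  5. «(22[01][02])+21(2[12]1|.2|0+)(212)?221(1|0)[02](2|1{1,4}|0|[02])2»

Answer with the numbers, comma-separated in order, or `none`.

1 → match
2 → no match — must start with "121"
3 → match
4 → no match — must end with "0122"
5 → no match — must start with "22"

1, 3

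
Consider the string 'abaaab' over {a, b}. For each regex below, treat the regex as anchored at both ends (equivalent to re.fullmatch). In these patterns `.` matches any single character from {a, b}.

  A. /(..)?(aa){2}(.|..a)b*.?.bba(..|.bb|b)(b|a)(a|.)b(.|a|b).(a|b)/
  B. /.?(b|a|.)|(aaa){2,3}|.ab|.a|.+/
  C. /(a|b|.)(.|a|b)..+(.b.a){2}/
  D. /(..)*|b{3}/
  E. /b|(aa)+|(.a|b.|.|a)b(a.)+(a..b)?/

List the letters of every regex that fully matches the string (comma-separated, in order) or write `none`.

B, D, E

A → no match
B → match
C → no match — must end with 'a'
D → match
E → match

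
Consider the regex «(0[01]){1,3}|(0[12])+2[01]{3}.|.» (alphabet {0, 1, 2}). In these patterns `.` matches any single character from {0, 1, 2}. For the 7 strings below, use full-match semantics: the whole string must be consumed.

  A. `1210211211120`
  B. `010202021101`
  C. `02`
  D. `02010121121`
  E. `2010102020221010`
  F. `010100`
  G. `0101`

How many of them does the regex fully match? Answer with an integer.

2

A → no match
B → no match
C → no match
D → no match
E → no match
F → match
G → match
Total matched: 2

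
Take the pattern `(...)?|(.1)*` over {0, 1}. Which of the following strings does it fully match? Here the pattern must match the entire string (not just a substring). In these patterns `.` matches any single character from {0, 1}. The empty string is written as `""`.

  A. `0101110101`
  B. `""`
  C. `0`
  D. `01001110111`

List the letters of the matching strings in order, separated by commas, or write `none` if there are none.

A → match
B → match
C → no match
D → no match

A, B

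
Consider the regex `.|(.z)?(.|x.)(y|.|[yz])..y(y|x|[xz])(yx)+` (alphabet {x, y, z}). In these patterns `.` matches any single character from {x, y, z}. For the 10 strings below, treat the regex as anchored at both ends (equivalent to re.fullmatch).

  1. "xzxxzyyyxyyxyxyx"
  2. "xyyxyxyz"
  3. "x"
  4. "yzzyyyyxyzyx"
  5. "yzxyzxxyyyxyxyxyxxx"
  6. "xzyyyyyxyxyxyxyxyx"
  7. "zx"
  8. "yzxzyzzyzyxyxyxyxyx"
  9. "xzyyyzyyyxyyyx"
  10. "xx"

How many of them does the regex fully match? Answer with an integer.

1 → no match
2 → no match
3 → match
4 → no match
5 → no match
6 → match
7 → no match
8 → match
9 → no match
10 → no match
Total matched: 3

3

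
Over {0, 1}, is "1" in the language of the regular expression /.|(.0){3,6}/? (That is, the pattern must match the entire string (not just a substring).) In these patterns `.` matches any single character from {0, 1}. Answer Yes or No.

Yes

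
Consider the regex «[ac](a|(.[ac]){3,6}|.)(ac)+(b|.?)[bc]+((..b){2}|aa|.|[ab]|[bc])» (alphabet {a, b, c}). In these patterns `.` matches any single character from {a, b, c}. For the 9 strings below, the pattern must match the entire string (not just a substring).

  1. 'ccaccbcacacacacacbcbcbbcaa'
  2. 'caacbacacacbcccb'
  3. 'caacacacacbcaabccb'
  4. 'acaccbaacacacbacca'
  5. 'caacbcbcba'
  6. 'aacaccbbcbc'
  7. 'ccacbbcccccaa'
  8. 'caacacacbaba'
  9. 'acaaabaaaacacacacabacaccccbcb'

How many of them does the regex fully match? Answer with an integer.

4

1 → match
2 → no match
3 → match
4 → no match
5 → match
6 → no match
7 → match
8 → no match
9 → no match
Total matched: 4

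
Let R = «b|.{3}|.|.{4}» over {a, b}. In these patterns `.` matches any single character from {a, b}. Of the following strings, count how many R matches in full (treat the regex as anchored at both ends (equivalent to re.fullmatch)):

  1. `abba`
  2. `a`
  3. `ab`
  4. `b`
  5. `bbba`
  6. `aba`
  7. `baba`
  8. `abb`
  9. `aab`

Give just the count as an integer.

1 → match
2 → match
3 → no match
4 → match
5 → match
6 → match
7 → match
8 → match
9 → match
Total matched: 8

8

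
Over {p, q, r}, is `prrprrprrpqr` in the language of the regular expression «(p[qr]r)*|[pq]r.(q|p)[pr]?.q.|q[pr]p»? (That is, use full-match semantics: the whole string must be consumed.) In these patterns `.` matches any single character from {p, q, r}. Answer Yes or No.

Yes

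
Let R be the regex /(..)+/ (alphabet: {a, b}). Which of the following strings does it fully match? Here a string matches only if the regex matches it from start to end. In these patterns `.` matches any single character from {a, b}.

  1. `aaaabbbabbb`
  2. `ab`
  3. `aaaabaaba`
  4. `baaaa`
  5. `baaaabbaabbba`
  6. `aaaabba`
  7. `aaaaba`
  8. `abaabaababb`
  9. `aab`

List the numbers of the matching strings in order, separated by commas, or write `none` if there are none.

1 → no match
2 → match
3 → no match
4 → no match
5 → no match
6 → no match
7 → match
8 → no match
9 → no match

2, 7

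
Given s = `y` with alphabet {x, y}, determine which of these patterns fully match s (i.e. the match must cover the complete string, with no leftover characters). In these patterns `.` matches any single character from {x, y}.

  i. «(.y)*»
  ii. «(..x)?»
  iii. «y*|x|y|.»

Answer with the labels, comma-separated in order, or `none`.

iii

i → no match
ii → no match
iii → match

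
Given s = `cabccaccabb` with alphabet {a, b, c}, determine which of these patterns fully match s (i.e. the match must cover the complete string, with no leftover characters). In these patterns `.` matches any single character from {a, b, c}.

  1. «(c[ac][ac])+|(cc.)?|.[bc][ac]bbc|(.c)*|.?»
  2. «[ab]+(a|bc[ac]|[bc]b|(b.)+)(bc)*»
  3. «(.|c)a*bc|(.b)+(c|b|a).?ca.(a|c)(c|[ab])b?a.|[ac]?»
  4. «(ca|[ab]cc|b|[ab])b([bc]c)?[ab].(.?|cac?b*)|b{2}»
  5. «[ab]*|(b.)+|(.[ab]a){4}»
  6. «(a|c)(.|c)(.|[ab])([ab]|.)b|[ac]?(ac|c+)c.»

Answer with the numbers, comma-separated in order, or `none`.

1 → no match
2 → no match
3 → no match
4 → match
5 → no match
6 → no match

4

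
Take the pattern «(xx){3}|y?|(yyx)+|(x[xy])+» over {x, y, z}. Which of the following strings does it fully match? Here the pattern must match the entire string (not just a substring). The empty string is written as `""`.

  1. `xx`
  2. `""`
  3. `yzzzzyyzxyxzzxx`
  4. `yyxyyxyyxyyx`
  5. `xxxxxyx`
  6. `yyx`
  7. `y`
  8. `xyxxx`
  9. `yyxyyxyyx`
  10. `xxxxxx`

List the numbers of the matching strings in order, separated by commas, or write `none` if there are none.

1 → match
2 → match
3 → no match
4 → match
5 → no match
6 → match
7 → match
8 → no match
9 → match
10 → match

1, 2, 4, 6, 7, 9, 10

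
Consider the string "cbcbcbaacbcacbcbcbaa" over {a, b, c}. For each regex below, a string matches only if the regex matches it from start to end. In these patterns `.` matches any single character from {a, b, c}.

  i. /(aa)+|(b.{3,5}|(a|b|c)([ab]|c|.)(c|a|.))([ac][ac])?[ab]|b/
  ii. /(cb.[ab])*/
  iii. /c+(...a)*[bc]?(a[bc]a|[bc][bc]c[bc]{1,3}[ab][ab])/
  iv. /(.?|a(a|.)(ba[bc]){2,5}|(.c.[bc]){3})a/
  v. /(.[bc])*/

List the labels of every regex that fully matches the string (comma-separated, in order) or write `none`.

i → no match
ii → match
iii → no match
iv → no match
v → no match

ii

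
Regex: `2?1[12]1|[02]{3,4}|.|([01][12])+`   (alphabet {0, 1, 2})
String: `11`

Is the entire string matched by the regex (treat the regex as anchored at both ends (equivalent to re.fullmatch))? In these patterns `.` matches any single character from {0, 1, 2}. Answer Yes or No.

Yes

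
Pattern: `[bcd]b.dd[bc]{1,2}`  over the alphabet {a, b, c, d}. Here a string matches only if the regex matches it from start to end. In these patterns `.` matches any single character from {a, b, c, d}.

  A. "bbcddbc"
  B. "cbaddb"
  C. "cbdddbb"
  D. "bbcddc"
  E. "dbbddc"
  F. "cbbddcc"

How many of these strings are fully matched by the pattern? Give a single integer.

6

A. "bbcddbc" → match
B. "cbaddb" → match
C. "cbdddbb" → match
D. "bbcddc" → match
E. "dbbddc" → match
F. "cbbddcc" → match
Total matched: 6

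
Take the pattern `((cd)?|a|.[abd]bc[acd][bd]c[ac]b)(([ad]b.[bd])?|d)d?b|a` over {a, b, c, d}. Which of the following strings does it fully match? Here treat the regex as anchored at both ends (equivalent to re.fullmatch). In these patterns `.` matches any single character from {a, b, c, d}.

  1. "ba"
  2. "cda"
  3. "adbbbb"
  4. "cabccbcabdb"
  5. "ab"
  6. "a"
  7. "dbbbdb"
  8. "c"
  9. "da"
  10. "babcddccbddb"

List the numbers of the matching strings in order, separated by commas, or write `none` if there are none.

3, 4, 5, 6, 7, 10

1 → no match
2 → no match
3 → match
4 → match
5 → match
6 → match
7 → match
8 → no match
9 → no match
10 → match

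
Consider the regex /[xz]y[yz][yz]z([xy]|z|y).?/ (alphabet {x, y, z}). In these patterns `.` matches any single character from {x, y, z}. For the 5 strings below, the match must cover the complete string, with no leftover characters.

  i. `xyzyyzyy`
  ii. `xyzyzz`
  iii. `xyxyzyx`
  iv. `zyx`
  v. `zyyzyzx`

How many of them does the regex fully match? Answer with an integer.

i → no match
ii → match
iii → no match
iv → no match
v → no match
Total matched: 1

1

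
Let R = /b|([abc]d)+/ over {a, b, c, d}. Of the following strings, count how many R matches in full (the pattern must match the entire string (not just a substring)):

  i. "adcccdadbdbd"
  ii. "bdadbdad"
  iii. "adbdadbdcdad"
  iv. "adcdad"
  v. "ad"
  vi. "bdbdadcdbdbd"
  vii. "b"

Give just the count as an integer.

6

i → no match
ii → match
iii → match
iv → match
v → match
vi → match
vii → match
Total matched: 6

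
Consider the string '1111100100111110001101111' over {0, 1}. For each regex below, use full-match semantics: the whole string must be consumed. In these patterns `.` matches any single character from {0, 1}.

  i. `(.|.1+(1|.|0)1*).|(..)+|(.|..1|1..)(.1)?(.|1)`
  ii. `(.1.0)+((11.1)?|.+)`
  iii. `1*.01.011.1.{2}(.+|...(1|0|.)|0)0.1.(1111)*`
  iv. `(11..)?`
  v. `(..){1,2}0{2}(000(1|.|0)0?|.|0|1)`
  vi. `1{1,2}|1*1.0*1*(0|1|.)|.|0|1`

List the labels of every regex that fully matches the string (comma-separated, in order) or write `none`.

i → no match
ii → no match
iii → match
iv → no match
v → no match
vi → no match

iii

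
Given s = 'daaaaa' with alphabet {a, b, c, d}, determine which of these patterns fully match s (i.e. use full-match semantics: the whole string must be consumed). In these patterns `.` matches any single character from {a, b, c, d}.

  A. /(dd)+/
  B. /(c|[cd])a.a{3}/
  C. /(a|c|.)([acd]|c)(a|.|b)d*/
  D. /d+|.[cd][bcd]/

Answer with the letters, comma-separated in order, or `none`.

A → no match — must start with 'dd'
B → match
C → no match
D → no match

B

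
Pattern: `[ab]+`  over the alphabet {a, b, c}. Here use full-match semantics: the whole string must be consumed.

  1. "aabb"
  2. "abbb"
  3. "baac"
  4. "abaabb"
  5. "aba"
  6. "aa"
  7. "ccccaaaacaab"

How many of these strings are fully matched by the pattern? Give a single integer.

1. "aabb" → match
2. "abbb" → match
3. "baac" → no match
4. "abaabb" → match
5. "aba" → match
6. "aa" → match
7. "ccccaaaacaab" → no match
Total matched: 5

5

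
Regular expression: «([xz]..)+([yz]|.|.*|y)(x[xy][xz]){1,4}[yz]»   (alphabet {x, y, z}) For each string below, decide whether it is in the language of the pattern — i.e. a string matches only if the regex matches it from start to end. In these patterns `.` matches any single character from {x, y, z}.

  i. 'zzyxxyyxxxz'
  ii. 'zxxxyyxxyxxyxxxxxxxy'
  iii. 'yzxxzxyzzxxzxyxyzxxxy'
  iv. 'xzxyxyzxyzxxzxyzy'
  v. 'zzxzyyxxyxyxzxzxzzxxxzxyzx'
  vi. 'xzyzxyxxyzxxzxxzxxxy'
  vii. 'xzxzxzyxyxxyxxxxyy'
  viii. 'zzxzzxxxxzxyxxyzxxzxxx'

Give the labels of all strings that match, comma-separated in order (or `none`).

i, ii, iv, vi

i. 'zzyxxyyxxxz' → match
ii → match
iii → no match
iv → match
v → no match
vi → match
vii → no match
viii → no match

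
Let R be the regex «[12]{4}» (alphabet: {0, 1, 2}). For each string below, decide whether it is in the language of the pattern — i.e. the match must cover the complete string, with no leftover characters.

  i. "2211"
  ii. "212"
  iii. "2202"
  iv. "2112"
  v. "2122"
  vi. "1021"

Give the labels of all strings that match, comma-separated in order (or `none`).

i, iv, v

i → match
ii → no match
iii → no match
iv → match
v → match
vi → no match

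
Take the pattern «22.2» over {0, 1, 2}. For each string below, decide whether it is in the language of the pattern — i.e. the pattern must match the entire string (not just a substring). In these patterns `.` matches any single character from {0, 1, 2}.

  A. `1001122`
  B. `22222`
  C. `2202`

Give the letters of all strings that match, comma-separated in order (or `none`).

C

A → no match — must start with `22`
B → no match
C → match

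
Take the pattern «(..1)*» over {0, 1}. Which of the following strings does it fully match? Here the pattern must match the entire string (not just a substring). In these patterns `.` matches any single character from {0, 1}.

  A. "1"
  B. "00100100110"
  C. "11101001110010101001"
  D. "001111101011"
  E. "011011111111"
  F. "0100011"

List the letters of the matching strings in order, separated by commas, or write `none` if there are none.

D, E

A → no match
B → no match
C → no match
D → match
E → match
F → no match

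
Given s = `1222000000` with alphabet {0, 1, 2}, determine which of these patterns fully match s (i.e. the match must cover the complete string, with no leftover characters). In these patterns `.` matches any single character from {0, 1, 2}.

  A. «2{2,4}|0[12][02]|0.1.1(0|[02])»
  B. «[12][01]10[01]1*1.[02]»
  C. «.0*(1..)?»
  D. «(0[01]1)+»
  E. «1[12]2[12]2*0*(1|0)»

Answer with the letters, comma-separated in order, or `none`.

E

A → no match
B → no match
C → no match
D → no match — must start with `0`
E → match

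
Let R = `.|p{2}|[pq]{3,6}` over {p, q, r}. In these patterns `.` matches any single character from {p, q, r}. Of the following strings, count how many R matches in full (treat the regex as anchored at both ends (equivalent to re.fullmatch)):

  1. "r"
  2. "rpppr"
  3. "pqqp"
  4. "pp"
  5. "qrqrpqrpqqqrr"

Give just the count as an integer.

1. "r" → match
2. "rpppr" → no match
3. "pqqp" → match
4. "pp" → match
5 → no match
Total matched: 3

3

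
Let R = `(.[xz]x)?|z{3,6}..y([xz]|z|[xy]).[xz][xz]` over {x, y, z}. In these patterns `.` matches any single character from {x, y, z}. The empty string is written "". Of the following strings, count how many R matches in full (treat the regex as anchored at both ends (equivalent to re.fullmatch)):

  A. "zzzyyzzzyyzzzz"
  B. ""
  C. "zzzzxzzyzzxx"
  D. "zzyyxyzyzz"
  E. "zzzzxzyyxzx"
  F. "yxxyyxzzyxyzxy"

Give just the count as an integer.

A → no match
B → match
C → no match
D → no match
E → match
F → no match
Total matched: 2

2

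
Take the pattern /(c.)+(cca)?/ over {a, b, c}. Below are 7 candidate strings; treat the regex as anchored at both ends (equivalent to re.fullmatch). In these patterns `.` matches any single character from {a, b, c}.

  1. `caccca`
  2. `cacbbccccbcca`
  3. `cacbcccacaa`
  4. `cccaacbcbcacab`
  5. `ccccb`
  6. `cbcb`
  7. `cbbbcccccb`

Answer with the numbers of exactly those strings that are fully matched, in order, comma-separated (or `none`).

1, 6

1 → match
2 → no match
3 → no match
4 → no match
5 → no match
6 → match
7 → no match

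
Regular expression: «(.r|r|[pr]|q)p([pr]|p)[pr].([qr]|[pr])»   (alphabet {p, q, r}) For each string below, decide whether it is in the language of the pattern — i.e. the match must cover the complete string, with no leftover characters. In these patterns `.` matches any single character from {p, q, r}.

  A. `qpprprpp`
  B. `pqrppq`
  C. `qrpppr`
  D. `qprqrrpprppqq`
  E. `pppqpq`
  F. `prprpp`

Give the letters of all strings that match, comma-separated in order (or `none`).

none

A → no match
B → no match
C → no match
D → no match
E → no match
F → no match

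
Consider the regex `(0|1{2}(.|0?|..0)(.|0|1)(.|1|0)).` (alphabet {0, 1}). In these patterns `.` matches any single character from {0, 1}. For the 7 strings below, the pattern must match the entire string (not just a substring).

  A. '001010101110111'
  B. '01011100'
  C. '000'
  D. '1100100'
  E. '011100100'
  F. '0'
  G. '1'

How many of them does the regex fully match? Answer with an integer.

A → no match
B → no match
C → no match
D → no match
E → no match
F → no match
G → no match
Total matched: 0

0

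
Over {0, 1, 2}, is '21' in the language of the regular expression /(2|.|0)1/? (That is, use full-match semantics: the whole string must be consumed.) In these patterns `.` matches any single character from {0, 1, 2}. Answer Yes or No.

Yes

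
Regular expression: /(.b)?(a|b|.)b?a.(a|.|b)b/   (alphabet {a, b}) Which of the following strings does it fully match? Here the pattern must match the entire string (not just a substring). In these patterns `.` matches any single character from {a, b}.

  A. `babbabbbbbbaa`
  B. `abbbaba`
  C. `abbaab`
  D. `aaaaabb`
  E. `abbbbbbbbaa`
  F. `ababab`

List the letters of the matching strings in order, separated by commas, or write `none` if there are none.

A → no match — must end with `b`
B → no match — must end with `b`
C → no match
D → no match
E → no match — must end with `b`
F → match

F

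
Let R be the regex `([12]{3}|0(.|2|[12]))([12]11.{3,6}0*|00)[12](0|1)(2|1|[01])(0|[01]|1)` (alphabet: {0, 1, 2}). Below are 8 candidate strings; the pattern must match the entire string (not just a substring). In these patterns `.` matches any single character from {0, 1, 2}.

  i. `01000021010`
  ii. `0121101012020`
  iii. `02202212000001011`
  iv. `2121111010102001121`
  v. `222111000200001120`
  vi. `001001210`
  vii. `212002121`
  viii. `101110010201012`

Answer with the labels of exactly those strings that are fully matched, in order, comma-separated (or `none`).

ii, v, vii

i → no match
ii → match
iii → no match
iv → no match
v → match
vi → no match
vii → match
viii → no match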